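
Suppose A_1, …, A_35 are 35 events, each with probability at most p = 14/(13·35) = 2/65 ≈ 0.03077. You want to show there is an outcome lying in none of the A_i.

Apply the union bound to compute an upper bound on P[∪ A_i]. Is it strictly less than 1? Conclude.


Union bound: P[∪_{i=1}^{35} A_i] ≤ Σ_i P[A_i] ≤ 35·p = 35·(2/65) = 14/13.
Numerically: 14/13 ≈ 1.07692.
Is 14/13 < 1? NO.
Since the bound 14/13 is ≥ 1, the union bound is uninformative here; it does NOT by itself certify existence.

35·p = 14/13 ≈ 1.07692; existence NOT certified by the union bound.


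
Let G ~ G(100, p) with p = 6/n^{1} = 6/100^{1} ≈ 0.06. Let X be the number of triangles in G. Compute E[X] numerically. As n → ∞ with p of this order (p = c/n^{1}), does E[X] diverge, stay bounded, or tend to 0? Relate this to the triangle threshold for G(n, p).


Number of potential triangles: C(100, 3) = 161700.
Each occurs with probability p³ ≈ (0.06)³ ≈ 2.16000000e-04.
By linearity: E[X] = C(100, 3)·p³ ≈ 161700 · 2.16000000e-04 ≈ 34.927200.
Here α = 1, so p = 6/n is exactly at the triangle threshold p ~ 1/n. Asymptotically E[X] → c³/6 = 6³/6 = 36 ≈ 36.000000, a bounded constant. In this regime the triangle count is asymptotically Poisson(c³/6).

E[X] ≈ 34.927200; in regime p = Θ(1/n^{1}) E[X] stays bounded (at the triangle threshold p ~ 1/n).


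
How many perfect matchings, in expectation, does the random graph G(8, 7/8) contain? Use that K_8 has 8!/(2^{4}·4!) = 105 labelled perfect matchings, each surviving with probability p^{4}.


K_8 has 8!/(2^{4}·4!) = 105 labelled perfect matchings.
For each such perfect matching H, let X_H = 1 if all 4 edges of H are present in G. Then P[X_H = 1] = p^{4} = (7/8)^{4} = 2401/4096.
Summing the indicators: E[X] = Σ_H E[X_H] = 105 · p^{4} = 105 · 2401/4096 = 252105/4096.
Numerically: E[X] ≈ 61.55.

E[X] = 105 · (7/8)^{4} = 252105/4096 ≈ 61.55.


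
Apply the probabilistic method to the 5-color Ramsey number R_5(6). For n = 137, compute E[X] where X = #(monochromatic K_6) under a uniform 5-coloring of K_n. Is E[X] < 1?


E[X] = C(137, 6) · 5^{1 − 15} = 8218472724 · 5^{−14} = 8218472724/6103515625.
As a reduced fraction: E[X] = 8218472724/6103515625 ≈ 1.346515.
Is E[X] < 1? NO.
Since E[X] ≥ 1, the first-moment bound is inconclusive at n = 137; it does NOT by itself certify R_5(6) > 137.

E[X] = 8218472724/6103515625 ≈ 1.346515; E[X] ≥ 1; first-moment method inconclusive here.


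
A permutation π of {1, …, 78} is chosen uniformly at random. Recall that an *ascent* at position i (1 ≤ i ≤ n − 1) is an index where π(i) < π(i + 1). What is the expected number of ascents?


Write X = Σ X_I over i = 1, …, 77, with X_I the indicator of one ascent.
There are 77 indicators.
For each fixed i, the pair (π(i), π(i+1)) is a uniformly random ordered pair of distinct values from {1, …, 78}; by symmetry P[π(i) < π(i+1)] = 1/2.
By linearity: E[X] = 77 · (1/2) = (78 − 1) · (1/2) = 77/2 ≈ 38.5000.

E[X] = 77/2 = 38.5000.


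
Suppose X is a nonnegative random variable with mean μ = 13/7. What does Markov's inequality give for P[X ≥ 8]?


μ = E[X] = 13/7, a = 8.
Markov: P[X ≥ 8] ≤ μ/a = (13/7)/8 = 13/56.
Numerically: ≈ 0.23214.
(Since a = 8 > μ = 1.85714, the bound 13/56 is < 1 and informative.)

P[X ≥ 8] ≤ 13/56 ≈ 0.23214.


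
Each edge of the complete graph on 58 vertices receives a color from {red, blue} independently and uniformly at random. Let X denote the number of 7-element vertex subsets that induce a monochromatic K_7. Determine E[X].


Let X = Σ_S X_S over the C(58, 7) = 300674088 subsets S of size 7, where X_S = 1 if the K_7 on S is monochromatic.
For a fixed S, the K_7 on S has C(7, 2) = 21 edges. P[all 21 edges red] = (1/2)^21, and likewise for blue, so P[monochromatic] = 2·(1/2)^21 = 2^{1 − 21} = 1/1048576.
By linearity of expectation: E[X] = C(58, 7) · 2^{1 − 21} = 300674088 · 1/1048576 = 37584261/131072.
Numerically: E[X] ≈ 286.74516.

E[X] = C(58,7)·2^(1−C(7,2)) = 37584261/131072 ≈ 286.74516.


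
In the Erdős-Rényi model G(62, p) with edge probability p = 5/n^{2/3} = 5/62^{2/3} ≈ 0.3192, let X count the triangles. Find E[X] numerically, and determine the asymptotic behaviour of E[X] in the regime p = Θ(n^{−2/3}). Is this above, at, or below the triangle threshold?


Number of potential triangles: C(62, 3) = 37820.
Each occurs with probability p³ ≈ (0.3192)³ ≈ 3.251821e-02.
By linearity: E[X] = C(62, 3)·p³ ≈ 37820 · 3.251821e-02 ≈ 1229.8387.
Since α = 2/3 < 1, p = c/n^{2/3} ≫ 1/n is above the triangle threshold p ~ 1/n. Asymptotically E[X] ~ (c³/6)·n^{3(1−α)} = (5³/6)·n^{1} → ∞; triangles are abundant w.h.p.

E[X] ≈ 1229.8387; in regime p = Θ(1/n^{2/3}) E[X] diverges (above the triangle threshold p ~ 1/n).


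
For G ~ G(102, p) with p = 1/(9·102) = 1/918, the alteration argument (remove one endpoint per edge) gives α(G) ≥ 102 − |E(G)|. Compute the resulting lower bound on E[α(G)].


E[|E(G)|] = C(102, 2)·p = 5151 · (1/918) = 101/18.
E[α(G)] ≥ n − E[|E(G)|] = 102 − 101/18 = 1735/18.
Numerically: ≈ 96.388889.
(This is only a lower bound; the true E[α(G)] may be larger.)

E[α(G)] ≥ 1735/18 ≈ 96.388889.


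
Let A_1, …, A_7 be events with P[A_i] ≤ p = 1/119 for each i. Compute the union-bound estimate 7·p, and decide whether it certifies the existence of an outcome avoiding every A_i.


Union bound: P[∪_{i=1}^{7} A_i] ≤ Σ_i P[A_i] ≤ 7·p = 7·(1/119) = 1/17.
Numerically: 1/17 ≈ 0.059.
Is 1/17 < 1? YES.
Since P[∪ A_i] ≤ 1/17 < 1, the complement has P[∩ A_i^c] ≥ 1 − 1/17 = 16/17 > 0, so some outcome avoids every A_i.

7·p = 1/17 ≈ 0.059; existence CERTIFIED by the union bound.


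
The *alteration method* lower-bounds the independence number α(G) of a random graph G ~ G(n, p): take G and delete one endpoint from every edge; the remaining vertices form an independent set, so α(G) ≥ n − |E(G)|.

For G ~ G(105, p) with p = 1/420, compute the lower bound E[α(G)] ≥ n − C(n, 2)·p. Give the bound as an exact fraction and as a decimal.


E[|E(G)|] = C(105, 2)·p = 5460 · (1/420) = 13.
E[α(G)] ≥ n − E[|E(G)|] = 105 − 13 = 92.
Numerically: ≈ 92.000.
(This is only a lower bound; the true E[α(G)] may be larger.)

E[α(G)] ≥ 92 ≈ 92.000.


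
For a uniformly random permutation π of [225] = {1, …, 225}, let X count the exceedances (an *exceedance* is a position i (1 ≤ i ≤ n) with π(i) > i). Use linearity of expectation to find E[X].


Write X = Σ_{i=1}^{225} X_i, where X_i = 1_{π(i) > i}.
For each fixed i, π(i) is uniform over {1, …, 225} (marginal of a uniform permutation), so P[π(i) > i] = (n − i)/n. Summing: Σ_{i=1}^{225} (n − i)/n = (0 + 1 + … + 224)/225 = 225(225 − 1)/(2·225) = (225 − 1)/2.
Hence E[X] = Σ_{i=1}^{225} (225 − i)/225 = 112 ≈ 112.000.

E[X] = 112 = 112.000.


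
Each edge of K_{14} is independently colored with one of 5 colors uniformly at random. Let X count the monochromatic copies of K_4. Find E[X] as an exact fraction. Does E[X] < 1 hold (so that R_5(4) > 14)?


E[X] = C(14, 4) · 5^{1 − 6} = 1001 · 5^{−5} = 1001/3125.
As a reduced fraction: E[X] = 1001/3125 ≈ 0.320320.
Is E[X] < 1? YES.
Since E[X] < 1, there exists a 5-coloring of K_{14} with no monochromatic K_4; hence R_5(4) > 14.

E[X] = 1001/3125 ≈ 0.320320; E[X] < 1, so R_5(4) > 14.


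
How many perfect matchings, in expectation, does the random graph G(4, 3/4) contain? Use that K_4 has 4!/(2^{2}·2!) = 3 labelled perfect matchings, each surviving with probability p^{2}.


K_4 has 4!/(2^{2}·2!) = 3 labelled perfect matchings.
For each such perfect matching H, let X_H = 1 if all 2 edges of H are present in G. Then P[X_H = 1] = p^{2} = (3/4)^{2} = 9/16.
Summing the indicators: E[X] = Σ_H E[X_H] = 3 · p^{2} = 3 · 9/16 = 27/16.
Numerically: E[X] ≈ 1.6875.

E[X] = 3 · (3/4)^{2} = 27/16 ≈ 1.6875.


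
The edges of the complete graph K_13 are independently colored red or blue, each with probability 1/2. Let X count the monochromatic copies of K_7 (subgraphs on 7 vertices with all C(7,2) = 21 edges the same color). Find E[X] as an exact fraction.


Let X = Σ_S X_S over the C(13, 7) = 1716 subsets S of size 7, where X_S = 1 if the K_7 on S is monochromatic.
For a fixed S, the K_7 on S has C(7, 2) = 21 edges. P[all 21 edges red] = (1/2)^21, and likewise for blue, so P[monochromatic] = 2·(1/2)^21 = 2^{1 − 21} = 1/1048576.
By linearity: E[X] = C(13, 7) · 2^{1 − 21} = 1716 · 1/1048576 = 429/262144.
Numerically: E[X] ≈ 0.001637.

E[X] = C(13,7)·2^(1−C(7,2)) = 429/262144 ≈ 0.001637.


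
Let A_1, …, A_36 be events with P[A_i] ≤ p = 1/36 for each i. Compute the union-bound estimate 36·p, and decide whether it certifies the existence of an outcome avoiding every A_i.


Union bound: P[∪_{i=1}^{36} A_i] ≤ Σ_i P[A_i] ≤ 36·p = 36·(1/36) = 1.
Numerically: 1 ≈ 1.000000.
Is 1 < 1? NO.
Since the bound 1 is ≥ 1, the union bound is uninformative here; it does NOT by itself certify existence.

36·p = 1 ≈ 1.000000; existence NOT certified by the union bound.


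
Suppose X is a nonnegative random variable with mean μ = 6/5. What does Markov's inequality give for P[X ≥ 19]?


μ = E[X] = 6/5, a = 19.
Markov: P[X ≥ 19] ≤ μ/a = (6/5)/19 = 6/95.
Numerically: ≈ 0.063.
(Since a = 19 > μ = 1.200, the bound 6/95 is < 1 and informative.)

P[X ≥ 19] ≤ 6/95 ≈ 0.063.


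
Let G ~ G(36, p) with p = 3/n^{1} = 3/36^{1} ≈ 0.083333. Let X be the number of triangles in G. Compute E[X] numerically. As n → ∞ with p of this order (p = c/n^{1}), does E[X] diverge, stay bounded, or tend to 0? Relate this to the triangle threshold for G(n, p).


Number of potential triangles: C(36, 3) = 7140.
Each occurs with probability p³ ≈ (0.083333)³ ≈ 5.7870370e-04.
By linearity: E[X] = C(36, 3)·p³ ≈ 7140 · 5.7870370e-04 ≈ 4.13194.
Here α = 1, so p = 3/n is exactly at the triangle threshold p ~ 1/n. Asymptotically E[X] → c³/6 = 3³/6 = 9/2 ≈ 4.50000, a bounded constant. In this regime the triangle count is asymptotically Poisson(c³/6).

E[X] ≈ 4.13194; in regime p = Θ(1/n^{1}) E[X] stays bounded (at the triangle threshold p ~ 1/n).


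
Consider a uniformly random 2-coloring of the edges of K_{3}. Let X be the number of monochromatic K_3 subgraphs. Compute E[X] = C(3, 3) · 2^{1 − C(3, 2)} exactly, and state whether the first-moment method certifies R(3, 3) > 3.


E[X] = C(3, 3) · 2^{1 − 3} = 1 · 2^{−2} = 1/4.
As a reduced fraction: E[X] = 1/4 ≈ 0.2500000.
Is E[X] < 1? YES.
Since E[X] < 1, there exists a 2-coloring of K_{3} with no monochromatic K_3; hence R(3, 3) > 3.

E[X] = 1/4 ≈ 0.2500000; E[X] < 1, so R(3, 3) > 3.


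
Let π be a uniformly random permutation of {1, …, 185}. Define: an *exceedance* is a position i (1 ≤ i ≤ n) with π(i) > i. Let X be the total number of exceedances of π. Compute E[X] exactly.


Write X = Σ_{i=1}^{185} X_i, where X_i = 1_{π(i) > i}.
For each fixed i, π(i) is uniform over {1, …, 185} (marginal of a uniform permutation), so P[π(i) > i] = (n − i)/n. Summing: Σ_{i=1}^{185} (n − i)/n = (0 + 1 + … + 184)/185 = 185(185 − 1)/(2·185) = (185 − 1)/2.
Hence E[X] = Σ_{i=1}^{185} (185 − i)/185 = 92 ≈ 92.00000.

E[X] = 92 = 92.00000.


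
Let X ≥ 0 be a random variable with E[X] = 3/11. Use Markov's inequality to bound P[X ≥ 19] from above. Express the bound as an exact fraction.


μ = E[X] = 3/11, a = 19.
Markov: P[X ≥ 19] ≤ μ/a = (3/11)/19 = 3/209.
Numerically: ≈ 0.014.
(Since a = 19 > μ = 0.273, the bound 3/209 is < 1 and informative.)

P[X ≥ 19] ≤ 3/209 ≈ 0.014.


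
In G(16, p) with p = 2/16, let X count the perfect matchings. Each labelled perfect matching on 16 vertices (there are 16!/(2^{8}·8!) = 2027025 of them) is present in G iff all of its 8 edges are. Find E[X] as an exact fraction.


K_16 has 16!/(2^{8}·8!) = 2027025 labelled perfect matchings.
For each such perfect matching H, let X_H = 1 if all 8 edges of H are present in G. Then P[X_H = 1] = p^{8} = (1/8)^{8} = 1/16777216.
By linearity of expectation: E[X] = Σ_H E[X_H] = 2027025 · p^{8} = 2027025 · 1/16777216 = 2027025/16777216.
Numerically: E[X] ≈ 0.12082.

E[X] = 2027025 · (1/8)^{8} = 2027025/16777216 ≈ 0.12082.


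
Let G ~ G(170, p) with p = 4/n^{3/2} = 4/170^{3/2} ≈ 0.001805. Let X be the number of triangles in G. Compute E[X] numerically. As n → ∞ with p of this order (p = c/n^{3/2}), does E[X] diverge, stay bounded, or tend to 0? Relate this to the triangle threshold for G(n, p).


Number of potential triangles: C(170, 3) = 804440.
Each occurs with probability p³ ≈ (0.001805)³ ≈ 5.877056e-09.
By linearity: E[X] = C(170, 3)·p³ ≈ 804440 · 5.877056e-09 ≈ 0.0047.
Since α = 3/2 > 1, p = c/n^{3/2} = o(1/n) is below the triangle threshold p ~ 1/n. Asymptotically E[X] ~ (c³/6)·n^{3(1−α)} = (4³/6)·n^{-1.5} → 0, so by Markov's inequality G has no triangles w.h.p.

E[X] ≈ 0.0047; in regime p = Θ(1/n^{3/2}) E[X] tends to 0 (below the triangle threshold p ~ 1/n).


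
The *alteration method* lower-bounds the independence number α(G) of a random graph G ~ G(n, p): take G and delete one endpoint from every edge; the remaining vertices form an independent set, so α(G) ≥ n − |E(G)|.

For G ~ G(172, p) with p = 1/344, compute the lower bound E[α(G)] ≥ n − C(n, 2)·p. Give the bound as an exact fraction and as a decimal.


E[|E(G)|] = C(172, 2)·p = 14706 · (1/344) = 171/4.
E[α(G)] ≥ n − E[|E(G)|] = 172 − 171/4 = 517/4.
Numerically: ≈ 129.250000.
(This is only a lower bound; the true E[α(G)] may be larger.)

E[α(G)] ≥ 517/4 ≈ 129.250000.


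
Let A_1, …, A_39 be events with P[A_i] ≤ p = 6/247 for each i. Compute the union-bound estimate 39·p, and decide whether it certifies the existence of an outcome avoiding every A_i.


Union bound: P[∪_{i=1}^{39} A_i] ≤ Σ_i P[A_i] ≤ 39·p = 39·(6/247) = 18/19.
Numerically: 18/19 ≈ 0.9474.
Is 18/19 < 1? YES.
Since P[∪ A_i] ≤ 18/19 < 1, the complement has P[∩ A_i^c] ≥ 1 − 18/19 = 1/19 > 0, so some outcome avoids every A_i.

39·p = 18/19 ≈ 0.9474; existence CERTIFIED by the union bound.


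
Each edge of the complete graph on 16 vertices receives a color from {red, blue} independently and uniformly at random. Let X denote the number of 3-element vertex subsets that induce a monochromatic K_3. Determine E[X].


Let X = Σ_S X_S over the C(16, 3) = 560 subsets S of size 3, where X_S = 1 if the K_3 on S is monochromatic.
For a fixed S, the K_3 on S has C(3, 2) = 3 edges. P[all 3 edges red] = (1/2)^3, and likewise for blue, so P[monochromatic] = 2·(1/2)^3 = 2^{1 − 3} = 1/4.
By linearity of expectation: E[X] = C(16, 3) · 2^{1 − 3} = 560 · 1/4 = 140.
Numerically: E[X] ≈ 140.0000.

E[X] = C(16,3)·2^(1−C(3,2)) = 140 ≈ 140.0000.


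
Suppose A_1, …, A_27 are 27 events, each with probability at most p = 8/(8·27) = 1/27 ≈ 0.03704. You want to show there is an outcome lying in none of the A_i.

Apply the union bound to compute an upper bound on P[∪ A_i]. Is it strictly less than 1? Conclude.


Union bound: P[∪_{i=1}^{27} A_i] ≤ Σ_i P[A_i] ≤ 27·p = 27·(1/27) = 1.
Numerically: 1 ≈ 1.00000.
Is 1 < 1? NO.
Since the bound 1 is ≥ 1, the union bound is uninformative here; it does NOT by itself certify existence.

27·p = 1 ≈ 1.00000; existence NOT certified by the union bound.


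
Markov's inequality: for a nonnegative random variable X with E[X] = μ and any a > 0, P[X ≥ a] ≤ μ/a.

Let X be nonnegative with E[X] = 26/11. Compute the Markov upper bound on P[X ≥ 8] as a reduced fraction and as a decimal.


μ = E[X] = 26/11, a = 8.
Markov: P[X ≥ 8] ≤ μ/a = (26/11)/8 = 13/44.
Numerically: ≈ 0.29545.
(Since a = 8 > μ = 2.36364, the bound 13/44 is < 1 and informative.)

P[X ≥ 8] ≤ 13/44 ≈ 0.29545.


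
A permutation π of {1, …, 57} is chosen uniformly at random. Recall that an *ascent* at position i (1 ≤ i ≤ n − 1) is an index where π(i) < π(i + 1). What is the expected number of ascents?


Write X = Σ X_I over i = 1, …, 56, with X_I the indicator of one ascent.
There are 56 indicators.
For each fixed i, the pair (π(i), π(i+1)) is a uniformly random ordered pair of distinct values from {1, …, 57}; by symmetry P[π(i) < π(i+1)] = 1/2.
By linearity: E[X] = 56 · (1/2) = (57 − 1) · (1/2) = 28 ≈ 28.000.

E[X] = 28 = 28.000.


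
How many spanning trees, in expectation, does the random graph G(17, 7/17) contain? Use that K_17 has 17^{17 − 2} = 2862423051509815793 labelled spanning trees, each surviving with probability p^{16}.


K_17 has 17^{17 − 2} = 2862423051509815793 labelled spanning trees.
For each such spanning tree H, let X_H = 1 if all 16 edges of H are present in G. Then P[X_H = 1] = p^{16} = (7/17)^{16} = 33232930569601/48661191875666868481.
By linearity: E[X] = Σ_H E[X_H] = 2862423051509815793 · p^{16} = 2862423051509815793 · 33232930569601/48661191875666868481 = 33232930569601/17.
Numerically: E[X] ≈ 1.95488e+12.

E[X] = 2862423051509815793 · (7/17)^{16} = 33232930569601/17 ≈ 1.95488e+12.


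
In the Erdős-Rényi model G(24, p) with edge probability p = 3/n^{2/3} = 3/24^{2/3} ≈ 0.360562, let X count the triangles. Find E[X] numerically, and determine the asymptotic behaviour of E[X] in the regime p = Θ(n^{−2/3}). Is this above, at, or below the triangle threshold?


Number of potential triangles: C(24, 3) = 2024.
Each occurs with probability p³ ≈ (0.360562)³ ≈ 4.68750000e-02.
By linearity: E[X] = C(24, 3)·p³ ≈ 2024 · 4.68750000e-02 ≈ 94.875000.
Since α = 2/3 < 1, p = c/n^{2/3} ≫ 1/n is above the triangle threshold p ~ 1/n. Asymptotically E[X] ~ (c³/6)·n^{3(1−α)} = (3³/6)·n^{1} → ∞; triangles are abundant w.h.p.

E[X] ≈ 94.875000; in regime p = Θ(1/n^{2/3}) E[X] diverges (above the triangle threshold p ~ 1/n).


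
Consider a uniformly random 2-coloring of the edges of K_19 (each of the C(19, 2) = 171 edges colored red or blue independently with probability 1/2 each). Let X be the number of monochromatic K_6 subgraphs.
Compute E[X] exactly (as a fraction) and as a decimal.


Let X = Σ_S X_S over the C(19, 6) = 27132 subsets S of size 6, where X_S = 1 if the K_6 on S is monochromatic.
For a fixed S, the K_6 on S has C(6, 2) = 15 edges. P[all 15 edges red] = (1/2)^15, and likewise for blue, so P[monochromatic] = 2·(1/2)^15 = 2^{1 − 15} = 1/16384.
By linearity of expectation: E[X] = C(19, 6) · 2^{1 − 15} = 27132 · 1/16384 = 6783/4096.
Numerically: E[X] ≈ 1.6560.

E[X] = C(19,6)·2^(1−C(6,2)) = 6783/4096 ≈ 1.6560.


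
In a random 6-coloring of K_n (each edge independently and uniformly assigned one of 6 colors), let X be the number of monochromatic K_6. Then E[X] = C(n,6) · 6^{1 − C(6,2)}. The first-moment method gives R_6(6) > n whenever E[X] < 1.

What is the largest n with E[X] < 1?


We need C(n, 6) · 6^{1 − 15} < 1, i.e. C(n, 6) < 6^{15 − 1} = 78364164096.
Check values of n near the boundary:
  n = 197: C(197, 6) = 75176946208; 75176946208 < 78364164096? YES
  n = 198: C(198, 6) = 77526225777; 77526225777 < 78364164096? YES
  n = 199: C(199, 6) = 79936367511; 79936367511 < 78364164096? NO
The largest n with C(n, 6) < 78364164096 is n = 198 (where E[X] = 25842075259/26121388032 ≈ 0.9893071). Hence R_6(6) > 198, i.e. R_6(6) ≥ 199.

Largest n = 198; hence R_6(6) > 198.


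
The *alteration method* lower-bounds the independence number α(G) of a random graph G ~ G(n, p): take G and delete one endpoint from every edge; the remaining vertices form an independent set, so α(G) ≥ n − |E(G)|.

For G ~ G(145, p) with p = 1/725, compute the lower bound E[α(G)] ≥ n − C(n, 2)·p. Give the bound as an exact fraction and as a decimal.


E[|E(G)|] = C(145, 2)·p = 10440 · (1/725) = 72/5.
E[α(G)] ≥ n − E[|E(G)|] = 145 − 72/5 = 653/5.
Numerically: ≈ 130.60000.
(This is only a lower bound; the true E[α(G)] may be larger.)

E[α(G)] ≥ 653/5 ≈ 130.60000.


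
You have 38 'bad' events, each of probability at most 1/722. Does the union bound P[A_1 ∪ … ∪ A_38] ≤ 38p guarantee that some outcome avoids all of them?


Union bound: P[∪_{i=1}^{38} A_i] ≤ Σ_i P[A_i] ≤ 38·p = 38·(1/722) = 1/19.
Numerically: 1/19 ≈ 0.052632.
Is 1/19 < 1? YES.
Since P[∪ A_i] ≤ 1/19 < 1, the complement has P[∩ A_i^c] ≥ 1 − 1/19 = 18/19 > 0, so some outcome avoids every A_i.

38·p = 1/19 ≈ 0.052632; existence CERTIFIED by the union bound.


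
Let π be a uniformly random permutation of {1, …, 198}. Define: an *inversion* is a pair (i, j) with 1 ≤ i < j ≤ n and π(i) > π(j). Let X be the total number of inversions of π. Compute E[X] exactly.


Write X = Σ X_I over the C(198, 2) = 19503 pairs i < j, with X_I the indicator of one inversion.
There are 19503 indicators.
For each fixed pair i < j, the values π(i) and π(j) are two distinct elements of {1, …, 198} in uniformly random order; by symmetry P[π(i) > π(j)] = 1/2.
By linearity: E[X] = 19503 · (1/2) = C(198, 2) · (1/2) = 19503/2 = 19503/2 ≈ 9751.50000.

E[X] = 19503/2 = 9751.50000.


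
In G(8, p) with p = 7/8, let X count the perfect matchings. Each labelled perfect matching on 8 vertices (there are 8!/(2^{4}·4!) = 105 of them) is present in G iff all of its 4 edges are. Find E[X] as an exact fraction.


K_8 has 8!/(2^{4}·4!) = 105 labelled perfect matchings.
For each such perfect matching H, let X_H = 1 if all 4 edges of H are present in G. Then P[X_H = 1] = p^{4} = (7/8)^{4} = 2401/4096.
By linearity: E[X] = Σ_H E[X_H] = 105 · p^{4} = 105 · 2401/4096 = 252105/4096.
Numerically: E[X] ≈ 61.5491.

E[X] = 105 · (7/8)^{4} = 252105/4096 ≈ 61.5491.


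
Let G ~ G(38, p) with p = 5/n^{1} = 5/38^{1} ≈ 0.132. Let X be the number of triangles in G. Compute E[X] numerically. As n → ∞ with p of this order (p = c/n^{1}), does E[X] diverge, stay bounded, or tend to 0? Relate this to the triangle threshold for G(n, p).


Number of potential triangles: C(38, 3) = 8436.
Each occurs with probability p³ ≈ (0.132)³ ≈ 2.27803e-03.
By linearity: E[X] = C(38, 3)·p³ ≈ 8436 · 2.27803e-03 ≈ 19.217.
Here α = 1, so p = 5/n is exactly at the triangle threshold p ~ 1/n. Asymptotically E[X] → c³/6 = 5³/6 = 125/6 ≈ 20.833, a bounded constant. In this regime the triangle count is asymptotically Poisson(c³/6).

E[X] ≈ 19.217; in regime p = Θ(1/n^{1}) E[X] stays bounded (at the triangle threshold p ~ 1/n).


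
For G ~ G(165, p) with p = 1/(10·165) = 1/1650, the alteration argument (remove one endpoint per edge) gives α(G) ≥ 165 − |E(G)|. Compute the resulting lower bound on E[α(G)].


E[|E(G)|] = C(165, 2)·p = 13530 · (1/1650) = 41/5.
E[α(G)] ≥ n − E[|E(G)|] = 165 − 41/5 = 784/5.
Numerically: ≈ 156.800000.
(This is only a lower bound; the true E[α(G)] may be larger.)

E[α(G)] ≥ 784/5 ≈ 156.800000.


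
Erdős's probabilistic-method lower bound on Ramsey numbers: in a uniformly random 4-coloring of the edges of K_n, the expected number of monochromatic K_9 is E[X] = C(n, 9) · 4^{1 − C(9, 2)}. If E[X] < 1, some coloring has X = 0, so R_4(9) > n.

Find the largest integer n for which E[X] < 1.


We need C(n, 9) · 4^{1 − 36} < 1, i.e. C(n, 9) < 4^{36 − 1} = 1180591620717411303424.
Check values of n near the boundary:
  n = 911: C(911, 9) = 1144686900492291197405; 1144686900492291197405 < 1180591620717411303424? YES
  n = 912: C(912, 9) = 1156095740032081475120; 1156095740032081475120 < 1180591620717411303424? YES
  n = 913: C(913, 9) = 1167605542753639808390; 1167605542753639808390 < 1180591620717411303424? YES
  n = 914: C(914, 9) = 1179217089587653905932; 1179217089587653905932 < 1180591620717411303424? YES
  n = 915: C(915, 9) = 1190931166636537885130; 1190931166636537885130 < 1180591620717411303424? NO
  n = 916: C(916, 9) = 1202748565202942340440; 1202748565202942340440 < 1180591620717411303424? NO
The largest n with C(n, 9) < 1180591620717411303424 is n = 914 (where E[X] = 294804272396913476483/295147905179352825856 ≈ 0.9988357). Hence R_4(9) > 914, i.e. R_4(9) ≥ 915.

Largest n = 914; hence R_4(9) > 914.


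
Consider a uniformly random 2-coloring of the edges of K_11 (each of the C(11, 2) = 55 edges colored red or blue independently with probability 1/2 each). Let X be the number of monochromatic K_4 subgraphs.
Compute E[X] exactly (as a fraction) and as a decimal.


Let X = Σ_S X_S over the C(11, 4) = 330 subsets S of size 4, where X_S = 1 if the K_4 on S is monochromatic.
For a fixed S, the K_4 on S has C(4, 2) = 6 edges. P[all 6 edges red] = (1/2)^6, and likewise for blue, so P[monochromatic] = 2·(1/2)^6 = 2^{1 − 6} = 1/32.
By linearity of expectation: E[X] = C(11, 4) · 2^{1 − 6} = 330 · 1/32 = 165/16.
Numerically: E[X] ≈ 10.312.

E[X] = C(11,4)·2^(1−C(4,2)) = 165/16 ≈ 10.312.


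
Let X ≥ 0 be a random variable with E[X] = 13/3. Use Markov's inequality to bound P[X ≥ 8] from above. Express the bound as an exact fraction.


μ = E[X] = 13/3, a = 8.
Markov: P[X ≥ 8] ≤ μ/a = (13/3)/8 = 13/24.
Numerically: ≈ 0.5417.
(Since a = 8 > μ = 4.3333, the bound 13/24 is < 1 and informative.)

P[X ≥ 8] ≤ 13/24 ≈ 0.5417.


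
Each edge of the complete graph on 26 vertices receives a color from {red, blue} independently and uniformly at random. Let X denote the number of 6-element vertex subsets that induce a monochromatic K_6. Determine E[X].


Let X = Σ_S X_S over the C(26, 6) = 230230 subsets S of size 6, where X_S = 1 if the K_6 on S is monochromatic.
For a fixed S, the K_6 on S has C(6, 2) = 15 edges. P[all 15 edges red] = (1/2)^15, and likewise for blue, so P[monochromatic] = 2·(1/2)^15 = 2^{1 − 15} = 1/16384.
By linearity: E[X] = C(26, 6) · 2^{1 − 15} = 230230 · 1/16384 = 115115/8192.
Numerically: E[X] ≈ 14.052124.

E[X] = C(26,6)·2^(1−C(6,2)) = 115115/8192 ≈ 14.052124.


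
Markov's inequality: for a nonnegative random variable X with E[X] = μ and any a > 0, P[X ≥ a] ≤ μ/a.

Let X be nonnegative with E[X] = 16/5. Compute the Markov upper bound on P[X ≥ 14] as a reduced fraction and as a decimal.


μ = E[X] = 16/5, a = 14.
Markov: P[X ≥ 14] ≤ μ/a = (16/5)/14 = 8/35.
Numerically: ≈ 0.229.
(Since a = 14 > μ = 3.200, the bound 8/35 is < 1 and informative.)

P[X ≥ 14] ≤ 8/35 ≈ 0.229.


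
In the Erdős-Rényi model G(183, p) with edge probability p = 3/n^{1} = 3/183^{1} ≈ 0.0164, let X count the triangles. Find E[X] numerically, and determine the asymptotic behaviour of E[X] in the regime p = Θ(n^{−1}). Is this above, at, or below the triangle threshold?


Number of potential triangles: C(183, 3) = 1004731.
Each occurs with probability p³ ≈ (0.0164)³ ≈ 4.40566e-06.
By linearity: E[X] = C(183, 3)·p³ ≈ 1004731 · 4.40566e-06 ≈ 4.426.
Here α = 1, so p = 3/n is exactly at the triangle threshold p ~ 1/n. Asymptotically E[X] → c³/6 = 3³/6 = 9/2 ≈ 4.500, a bounded constant. In this regime the triangle count is asymptotically Poisson(c³/6).

E[X] ≈ 4.426; in regime p = Θ(1/n^{1}) E[X] stays bounded (at the triangle threshold p ~ 1/n).


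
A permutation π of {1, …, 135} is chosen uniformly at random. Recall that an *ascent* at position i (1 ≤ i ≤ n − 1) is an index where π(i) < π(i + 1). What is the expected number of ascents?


Write X = Σ X_I over i = 1, …, 134, with X_I the indicator of one ascent.
There are 134 indicators.
For each fixed i, the pair (π(i), π(i+1)) is a uniformly random ordered pair of distinct values from {1, …, 135}; by symmetry P[π(i) < π(i+1)] = 1/2.
By linearity: E[X] = 134 · (1/2) = (135 − 1) · (1/2) = 67 ≈ 67.00000.

E[X] = 67 = 67.00000.


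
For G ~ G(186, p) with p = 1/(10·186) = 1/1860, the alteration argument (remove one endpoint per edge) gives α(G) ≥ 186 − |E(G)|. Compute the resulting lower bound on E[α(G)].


E[|E(G)|] = C(186, 2)·p = 17205 · (1/1860) = 37/4.
E[α(G)] ≥ n − E[|E(G)|] = 186 − 37/4 = 707/4.
Numerically: ≈ 176.750000.
(This is only a lower bound; the true E[α(G)] may be larger.)

E[α(G)] ≥ 707/4 ≈ 176.750000.


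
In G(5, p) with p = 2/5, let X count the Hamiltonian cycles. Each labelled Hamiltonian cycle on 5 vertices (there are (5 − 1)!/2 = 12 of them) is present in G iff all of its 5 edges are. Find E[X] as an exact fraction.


K_5 has (5 − 1)!/2 = 12 labelled Hamiltonian cycles.
For each such Hamiltonian cycle H, let X_H = 1 if all 5 edges of H are present in G. Then P[X_H = 1] = p^{5} = (2/5)^{5} = 32/3125.
By linearity of expectation: E[X] = Σ_H E[X_H] = 12 · p^{5} = 12 · 32/3125 = 384/3125.
Numerically: E[X] ≈ 0.12288.

E[X] = 12 · (2/5)^{5} = 384/3125 ≈ 0.12288.


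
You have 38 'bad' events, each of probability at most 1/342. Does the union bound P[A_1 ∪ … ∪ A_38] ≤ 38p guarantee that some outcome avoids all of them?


Union bound: P[∪_{i=1}^{38} A_i] ≤ Σ_i P[A_i] ≤ 38·p = 38·(1/342) = 1/9.
Numerically: 1/9 ≈ 0.111.
Is 1/9 < 1? YES.
Since P[∪ A_i] ≤ 1/9 < 1, the complement has P[∩ A_i^c] ≥ 1 − 1/9 = 8/9 > 0, so some outcome avoids every A_i.

38·p = 1/9 ≈ 0.111; existence CERTIFIED by the union bound.


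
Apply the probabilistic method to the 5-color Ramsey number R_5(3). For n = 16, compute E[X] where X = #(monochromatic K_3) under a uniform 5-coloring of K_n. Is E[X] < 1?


E[X] = C(16, 3) · 5^{1 − 3} = 560 · 5^{−2} = 560/25.
As a reduced fraction: E[X] = 112/5 ≈ 22.400000.
Is E[X] < 1? NO.
Since E[X] ≥ 1, the first-moment bound is inconclusive at n = 16; it does NOT by itself certify R_5(3) > 16.

E[X] = 112/5 ≈ 22.400000; E[X] ≥ 1; first-moment method inconclusive here.


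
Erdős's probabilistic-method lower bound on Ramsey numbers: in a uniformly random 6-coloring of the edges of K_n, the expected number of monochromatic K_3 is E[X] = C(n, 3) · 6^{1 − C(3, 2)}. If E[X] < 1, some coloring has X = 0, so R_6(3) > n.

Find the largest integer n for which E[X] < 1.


We need C(n, 3) · 6^{1 − 3} < 1, i.e. C(n, 3) < 6^{3 − 1} = 36.
Check values of n near the boundary:
  n = 3: C(3, 3) = 1; 1 < 36? YES
  n = 4: C(4, 3) = 4; 4 < 36? YES
  n = 5: C(5, 3) = 10; 10 < 36? YES
  n = 6: C(6, 3) = 20; 20 < 36? YES
  n = 7: C(7, 3) = 35; 35 < 36? YES
  n = 8: C(8, 3) = 56; 56 < 36? NO
The largest n with C(n, 3) < 36 is n = 7 (where E[X] = 35/36 ≈ 0.9722222). Hence R_6(3) > 7, i.e. R_6(3) ≥ 8.

Largest n = 7; hence R_6(3) > 7.


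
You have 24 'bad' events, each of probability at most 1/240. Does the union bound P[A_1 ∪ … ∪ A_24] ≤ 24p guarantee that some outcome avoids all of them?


Union bound: P[∪_{i=1}^{24} A_i] ≤ Σ_i P[A_i] ≤ 24·p = 24·(1/240) = 1/10.
Numerically: 1/10 ≈ 0.10000.
Is 1/10 < 1? YES.
Since P[∪ A_i] ≤ 1/10 < 1, the complement has P[∩ A_i^c] ≥ 1 − 1/10 = 9/10 > 0, so some outcome avoids every A_i.

24·p = 1/10 ≈ 0.10000; existence CERTIFIED by the union bound.


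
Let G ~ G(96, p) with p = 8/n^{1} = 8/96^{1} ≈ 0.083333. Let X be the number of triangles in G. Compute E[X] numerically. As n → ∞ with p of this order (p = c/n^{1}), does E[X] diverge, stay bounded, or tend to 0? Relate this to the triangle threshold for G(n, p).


Number of potential triangles: C(96, 3) = 142880.
Each occurs with probability p³ ≈ (0.083333)³ ≈ 5.7870370e-04.
By linearity: E[X] = C(96, 3)·p³ ≈ 142880 · 5.7870370e-04 ≈ 82.68519.
Here α = 1, so p = 8/n is exactly at the triangle threshold p ~ 1/n. Asymptotically E[X] → c³/6 = 8³/6 = 256/3 ≈ 85.33333, a bounded constant. In this regime the triangle count is asymptotically Poisson(c³/6).

E[X] ≈ 82.68519; in regime p = Θ(1/n^{1}) E[X] stays bounded (at the triangle threshold p ~ 1/n).


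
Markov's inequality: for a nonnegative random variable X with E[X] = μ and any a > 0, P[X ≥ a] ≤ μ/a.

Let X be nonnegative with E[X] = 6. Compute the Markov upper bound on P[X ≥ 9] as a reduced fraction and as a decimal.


μ = E[X] = 6, a = 9.
Markov: P[X ≥ 9] ≤ μ/a = (6)/9 = 2/3.
Numerically: ≈ 0.66667.
(Since a = 9 > μ = 6.00000, the bound 2/3 is < 1 and informative.)

P[X ≥ 9] ≤ 2/3 ≈ 0.66667.


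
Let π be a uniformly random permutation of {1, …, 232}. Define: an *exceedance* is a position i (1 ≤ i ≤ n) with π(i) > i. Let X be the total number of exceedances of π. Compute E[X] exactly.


Write X = Σ_{i=1}^{232} X_i, where X_i = 1_{π(i) > i}.
For each fixed i, π(i) is uniform over {1, …, 232} (marginal of a uniform permutation), so P[π(i) > i] = (n − i)/n. Summing: Σ_{i=1}^{232} (n − i)/n = (0 + 1 + … + 231)/232 = 232(232 − 1)/(2·232) = (232 − 1)/2.
Hence E[X] = Σ_{i=1}^{232} (232 − i)/232 = 231/2 ≈ 115.500.

E[X] = 231/2 = 115.500.


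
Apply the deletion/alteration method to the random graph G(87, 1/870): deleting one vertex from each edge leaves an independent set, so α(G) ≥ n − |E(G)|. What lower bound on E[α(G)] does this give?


E[|E(G)|] = C(87, 2)·p = 3741 · (1/870) = 43/10.
E[α(G)] ≥ n − E[|E(G)|] = 87 − 43/10 = 827/10.
Numerically: ≈ 82.700000.
(This is only a lower bound; the true E[α(G)] may be larger.)

E[α(G)] ≥ 827/10 ≈ 82.700000.


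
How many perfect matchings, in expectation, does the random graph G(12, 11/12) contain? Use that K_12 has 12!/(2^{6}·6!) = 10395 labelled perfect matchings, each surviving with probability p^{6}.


K_12 has 12!/(2^{6}·6!) = 10395 labelled perfect matchings.
For each such perfect matching H, let X_H = 1 if all 6 edges of H are present in G. Then P[X_H = 1] = p^{6} = (11/12)^{6} = 1771561/2985984.
By linearity of expectation: E[X] = Σ_H E[X_H] = 10395 · p^{6} = 10395 · 1771561/2985984 = 682050985/110592.
Numerically: E[X] ≈ 6167.3.

E[X] = 10395 · (11/12)^{6} = 682050985/110592 ≈ 6167.3.


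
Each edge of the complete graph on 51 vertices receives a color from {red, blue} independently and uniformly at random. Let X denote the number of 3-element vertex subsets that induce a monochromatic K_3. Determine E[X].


Let X = Σ_S X_S over the C(51, 3) = 20825 subsets S of size 3, where X_S = 1 if the K_3 on S is monochromatic.
For a fixed S, the K_3 on S has C(3, 2) = 3 edges. P[all 3 edges red] = (1/2)^3, and likewise for blue, so P[monochromatic] = 2·(1/2)^3 = 2^{1 − 3} = 1/4.
By linearity: E[X] = C(51, 3) · 2^{1 − 3} = 20825 · 1/4 = 20825/4.
Numerically: E[X] ≈ 5206.2500.

E[X] = C(51,3)·2^(1−C(3,2)) = 20825/4 ≈ 5206.2500.


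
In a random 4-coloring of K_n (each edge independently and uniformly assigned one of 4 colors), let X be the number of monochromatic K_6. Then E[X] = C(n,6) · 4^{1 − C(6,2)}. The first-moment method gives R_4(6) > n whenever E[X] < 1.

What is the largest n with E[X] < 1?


We need C(n, 6) · 4^{1 − 15} < 1, i.e. C(n, 6) < 4^{15 − 1} = 268435456.
Check values of n near the boundary:
  n = 73: C(73, 6) = 170230452; 170230452 < 268435456? YES
  n = 74: C(74, 6) = 185250786; 185250786 < 268435456? YES
  n = 75: C(75, 6) = 201359550; 201359550 < 268435456? YES
  n = 76: C(76, 6) = 218618940; 218618940 < 268435456? YES
  n = 77: C(77, 6) = 237093780; 237093780 < 268435456? YES
  n = 78: C(78, 6) = 256851595; 256851595 < 268435456? YES
  n = 79: C(79, 6) = 277962685; 277962685 < 268435456? NO
The largest n with C(n, 6) < 268435456 is n = 78 (where E[X] = 256851595/268435456 ≈ 0.9568468). Hence R_4(6) > 78, i.e. R_4(6) ≥ 79.

Largest n = 78; hence R_4(6) > 78.


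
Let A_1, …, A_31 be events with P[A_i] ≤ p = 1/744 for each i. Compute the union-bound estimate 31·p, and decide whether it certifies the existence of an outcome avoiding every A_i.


Union bound: P[∪_{i=1}^{31} A_i] ≤ Σ_i P[A_i] ≤ 31·p = 31·(1/744) = 1/24.
Numerically: 1/24 ≈ 0.041667.
Is 1/24 < 1? YES.
Since P[∪ A_i] ≤ 1/24 < 1, the complement has P[∩ A_i^c] ≥ 1 − 1/24 = 23/24 > 0, so some outcome avoids every A_i.

31·p = 1/24 ≈ 0.041667; existence CERTIFIED by the union bound.


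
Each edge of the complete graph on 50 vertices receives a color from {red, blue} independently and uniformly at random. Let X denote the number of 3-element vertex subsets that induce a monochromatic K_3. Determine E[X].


Let X = Σ_S X_S over the C(50, 3) = 19600 subsets S of size 3, where X_S = 1 if the K_3 on S is monochromatic.
For a fixed S, the K_3 on S has C(3, 2) = 3 edges. P[all 3 edges red] = (1/2)^3, and likewise for blue, so P[monochromatic] = 2·(1/2)^3 = 2^{1 − 3} = 1/4.
By linearity of expectation: E[X] = C(50, 3) · 2^{1 − 3} = 19600 · 1/4 = 4900.
Numerically: E[X] ≈ 4900.000.

E[X] = C(50,3)·2^(1−C(3,2)) = 4900 ≈ 4900.000.


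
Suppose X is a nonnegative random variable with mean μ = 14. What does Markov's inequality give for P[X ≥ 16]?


μ = E[X] = 14, a = 16.
Markov: P[X ≥ 16] ≤ μ/a = (14)/16 = 7/8.
Numerically: ≈ 0.87500.
(Since a = 16 > μ = 14.00000, the bound 7/8 is < 1 and informative.)

P[X ≥ 16] ≤ 7/8 ≈ 0.87500.


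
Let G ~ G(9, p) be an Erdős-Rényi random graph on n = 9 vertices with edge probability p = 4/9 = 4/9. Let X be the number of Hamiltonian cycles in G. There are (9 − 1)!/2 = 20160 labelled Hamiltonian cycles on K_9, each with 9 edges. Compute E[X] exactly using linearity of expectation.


K_9 has (9 − 1)!/2 = 20160 labelled Hamiltonian cycles.
For each such Hamiltonian cycle H, let X_H = 1 if all 9 edges of H are present in G. Then P[X_H = 1] = p^{9} = (4/9)^{9} = 262144/387420489.
By linearity of expectation: E[X] = Σ_H E[X_H] = 20160 · p^{9} = 20160 · 262144/387420489 = 587202560/43046721.
Numerically: E[X] ≈ 13.6.

E[X] = 20160 · (4/9)^{9} = 587202560/43046721 ≈ 13.6.


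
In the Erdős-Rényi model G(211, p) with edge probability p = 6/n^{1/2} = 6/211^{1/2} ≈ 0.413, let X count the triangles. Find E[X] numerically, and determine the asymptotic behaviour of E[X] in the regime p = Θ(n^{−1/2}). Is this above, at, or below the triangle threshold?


Number of potential triangles: C(211, 3) = 1543465.
Each occurs with probability p³ ≈ (0.413)³ ≈ 7.04742e-02.
By linearity: E[X] = C(211, 3)·p³ ≈ 1543465 · 7.04742e-02 ≈ 108774.439.
Since α = 1/2 < 1, p = c/n^{1/2} ≫ 1/n is above the triangle threshold p ~ 1/n. Asymptotically E[X] ~ (c³/6)·n^{3(1−α)} = (6³/6)·n^{1.5} → ∞; triangles are abundant w.h.p.

E[X] ≈ 108774.439; in regime p = Θ(1/n^{1/2}) E[X] diverges (above the triangle threshold p ~ 1/n).


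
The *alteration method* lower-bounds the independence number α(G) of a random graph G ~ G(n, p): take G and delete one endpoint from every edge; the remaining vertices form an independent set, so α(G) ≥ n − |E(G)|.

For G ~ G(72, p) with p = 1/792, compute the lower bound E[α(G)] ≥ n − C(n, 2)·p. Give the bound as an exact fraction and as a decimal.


E[|E(G)|] = C(72, 2)·p = 2556 · (1/792) = 71/22.
E[α(G)] ≥ n − E[|E(G)|] = 72 − 71/22 = 1513/22.
Numerically: ≈ 68.772727.
(This is only a lower bound; the true E[α(G)] may be larger.)

E[α(G)] ≥ 1513/22 ≈ 68.772727.


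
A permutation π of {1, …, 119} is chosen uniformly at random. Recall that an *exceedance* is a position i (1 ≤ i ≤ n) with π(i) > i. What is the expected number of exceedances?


Write X = Σ_{i=1}^{119} X_i, where X_i = 1_{π(i) > i}.
For each fixed i, π(i) is uniform over {1, …, 119} (marginal of a uniform permutation), so P[π(i) > i] = (n − i)/n. Summing: Σ_{i=1}^{119} (n − i)/n = (0 + 1 + … + 118)/119 = 119(119 − 1)/(2·119) = (119 − 1)/2.
Hence E[X] = Σ_{i=1}^{119} (119 − i)/119 = 59 ≈ 59.000.

E[X] = 59 = 59.000.


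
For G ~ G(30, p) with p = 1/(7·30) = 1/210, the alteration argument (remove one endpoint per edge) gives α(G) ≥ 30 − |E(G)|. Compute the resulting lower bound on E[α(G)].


E[|E(G)|] = C(30, 2)·p = 435 · (1/210) = 29/14.
E[α(G)] ≥ n − E[|E(G)|] = 30 − 29/14 = 391/14.
Numerically: ≈ 27.928571.
(This is only a lower bound; the true E[α(G)] may be larger.)

E[α(G)] ≥ 391/14 ≈ 27.928571.
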